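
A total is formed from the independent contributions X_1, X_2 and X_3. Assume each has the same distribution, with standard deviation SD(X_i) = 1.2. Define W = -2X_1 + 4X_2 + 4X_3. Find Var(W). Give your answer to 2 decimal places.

Var(X_i) = (1.2)² = 1.44
By independence, Var(W) = (-2)²Var(X_1) + (4)²Var(X_2) + (4)²Var(X_3)
= (-2)²·1.44 + (4)²·1.44 + (4)²·1.44 = 51.84

51.84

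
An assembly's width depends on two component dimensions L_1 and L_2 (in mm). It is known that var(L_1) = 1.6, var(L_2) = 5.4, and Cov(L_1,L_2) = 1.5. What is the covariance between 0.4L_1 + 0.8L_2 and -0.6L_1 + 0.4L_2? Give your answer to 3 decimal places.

0.864

Cov(0.4L_1 + 0.8L_2, -0.6L_1 + 0.4L_2) = (0.4)(-0.6)var(L_1) + (0.8)(0.4)var(L_2) + [(0.4)(0.4) + (0.8)(-0.6)]Cov(L_1,L_2)
= -0.24·1.6 + 0.32·5.4 + -0.32·1.5 = 0.864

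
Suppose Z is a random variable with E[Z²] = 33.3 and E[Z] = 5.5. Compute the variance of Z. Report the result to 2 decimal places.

3.05

var(Z) = 33.3 − (5.5)² = 3.05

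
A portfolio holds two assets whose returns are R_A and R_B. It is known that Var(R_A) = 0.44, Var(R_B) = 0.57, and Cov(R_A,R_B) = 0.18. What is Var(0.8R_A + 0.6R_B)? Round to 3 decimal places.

0.660

Var(0.8R_A + 0.6R_B) = (0.8)²·Var(R_A) + (0.6)²·Var(R_B) + 2·(0.8)·(0.6)·Cov(R_A,R_B)
= 0.64·0.44 + 0.36·0.57 + 0.96·0.18 = 0.6596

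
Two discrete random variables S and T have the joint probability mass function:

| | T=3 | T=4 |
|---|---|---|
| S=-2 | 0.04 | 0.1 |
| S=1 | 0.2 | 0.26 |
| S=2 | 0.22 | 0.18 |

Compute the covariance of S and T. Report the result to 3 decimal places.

E[S] = 0.98,  E[T] = 3.54
E[ST] = 3.36
Cov(S,T) = E[ST] − E[S]E[T] = 3.36 − (0.98)(3.54) = -0.1092

-0.109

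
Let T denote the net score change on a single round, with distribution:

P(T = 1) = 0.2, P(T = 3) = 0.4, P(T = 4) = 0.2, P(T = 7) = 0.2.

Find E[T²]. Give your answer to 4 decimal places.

16.8000

E[T²] = (1)²(0.2) + (3)²(0.4) + (4)²(0.2) + (7)²(0.2) = 16.8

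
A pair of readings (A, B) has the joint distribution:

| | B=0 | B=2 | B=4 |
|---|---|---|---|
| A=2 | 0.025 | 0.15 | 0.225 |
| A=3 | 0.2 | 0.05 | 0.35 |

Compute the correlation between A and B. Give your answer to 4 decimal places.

E[A] = 2.6,  E[B] = 2.7
E[AB] = 6.9
Cov(A,B) = E[AB] − E[A]E[B] = 6.9 − (2.6)(2.7) = -0.12
Var(A) = 0.24,  Var(B) = 2.71
ρ = -0.12 / √(0.24·2.71) ≈ -0.1488

-0.1488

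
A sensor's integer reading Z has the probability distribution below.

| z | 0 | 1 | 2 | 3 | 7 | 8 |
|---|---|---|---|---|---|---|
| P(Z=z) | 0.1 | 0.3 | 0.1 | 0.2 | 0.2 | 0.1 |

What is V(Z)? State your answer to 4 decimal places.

7.8100

E[Z] = (0)(0.1) + (1)(0.3) + (2)(0.1) + (3)(0.2) + (7)(0.2) + (8)(0.1) = 3.3
E[Z²] = (0)²(0.1) + (1)²(0.3) + (2)²(0.1) + (3)²(0.2) + (7)²(0.2) + (8)²(0.1) = 18.7
V(Z) = E[Z²] − (E[Z])² = 18.7 − (3.3)² = 7.81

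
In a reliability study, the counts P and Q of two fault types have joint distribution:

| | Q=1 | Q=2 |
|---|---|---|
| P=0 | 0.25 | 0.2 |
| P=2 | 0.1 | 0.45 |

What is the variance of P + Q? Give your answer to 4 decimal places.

1.5875

E[P] = 1.1,  E[Q] = 1.65,  E[PQ] = 2
V(P) = 2.2 − (1.1)² = 0.99;  V(Q) = 2.95 − (1.65)² = 0.2275
Cov(P,Q) = 2 − (1.1)(1.65) = 0.185
V(P + Q) = (1)²·0.99 + (1)²·0.2275 + 2·(1)·(1)·0.185 = 1.5875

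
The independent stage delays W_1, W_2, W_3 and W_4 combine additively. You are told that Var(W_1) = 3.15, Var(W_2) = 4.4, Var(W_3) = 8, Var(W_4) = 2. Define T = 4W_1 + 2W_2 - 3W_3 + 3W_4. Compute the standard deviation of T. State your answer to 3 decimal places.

By independence, Var(T) = (4)²Var(W_1) + (2)²Var(W_2) + (-3)²Var(W_3) + (3)²Var(W_4)
= (4)²·3.15 + (2)²·4.4 + (-3)²·8 + (3)²·2 = 158
SD(T) = √158 ≈ 12.570

12.570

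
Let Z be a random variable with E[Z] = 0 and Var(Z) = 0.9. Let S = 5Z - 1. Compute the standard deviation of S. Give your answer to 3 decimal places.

4.743

Var(5Z - 1) = (5)²·0.9 = 22.5
SD(S) = √22.5 ≈ 4.743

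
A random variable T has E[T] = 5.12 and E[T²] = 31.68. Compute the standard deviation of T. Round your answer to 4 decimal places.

2.3379

Var(T) = 31.68 − (5.12)² = 5.4656
SD(T) = √5.4656 ≈ 2.3379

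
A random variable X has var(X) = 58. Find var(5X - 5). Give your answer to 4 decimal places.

1450.0000

var(5X - 5) = (5)²·var(X) = 25·58 = 1450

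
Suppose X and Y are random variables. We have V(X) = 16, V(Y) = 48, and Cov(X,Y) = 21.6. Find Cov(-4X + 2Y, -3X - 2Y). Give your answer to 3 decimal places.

Cov(-4X + 2Y, -3X - 2Y) = (-4)(-3)V(X) + (2)(-2)V(Y) + [(-4)(-2) + (2)(-3)]Cov(X,Y)
= 12·16 + -4·48 + 2·21.6 = 43.2

43.200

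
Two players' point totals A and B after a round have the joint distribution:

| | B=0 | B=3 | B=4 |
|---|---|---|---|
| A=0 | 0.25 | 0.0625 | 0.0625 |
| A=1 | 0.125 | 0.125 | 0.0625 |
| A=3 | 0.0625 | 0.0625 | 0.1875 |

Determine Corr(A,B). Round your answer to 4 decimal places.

0.4160

E[A] = 1.25,  E[B] = 2
E[AB] = 3.4375
Cov(A,B) = E[AB] − E[A]E[B] = 3.4375 − (1.25)(2) = 0.9375
Var(A) = 1.5625,  Var(B) = 3.25
ρ = 0.9375 / √(1.5625·3.25) ≈ 0.4160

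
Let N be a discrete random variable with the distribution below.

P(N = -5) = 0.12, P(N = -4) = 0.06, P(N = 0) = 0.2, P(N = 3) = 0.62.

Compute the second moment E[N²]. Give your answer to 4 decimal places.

9.5400

E[N²] = (-5)²(0.12) + (-4)²(0.06) + (0)²(0.2) + (3)²(0.62) = 9.54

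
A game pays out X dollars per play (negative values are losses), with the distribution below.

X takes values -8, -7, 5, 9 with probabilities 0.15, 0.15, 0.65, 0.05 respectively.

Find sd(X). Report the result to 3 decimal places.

E[X] = (-8)(0.15) + (-7)(0.15) + (5)(0.65) + (9)(0.05) = 1.45
E[X²] = (-8)²(0.15) + (-7)²(0.15) + (5)²(0.65) + (9)²(0.05) = 37.25
V(X) = E[X²] − (E[X])² = 37.25 − (1.45)² = 35.1475
sd(X) = √35.1475 ≈ 5.929

5.929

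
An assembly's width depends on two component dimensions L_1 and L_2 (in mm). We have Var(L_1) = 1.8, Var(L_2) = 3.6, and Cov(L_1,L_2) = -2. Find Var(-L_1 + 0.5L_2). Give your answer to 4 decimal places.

Var(-L_1 + 0.5L_2) = (-1)²·Var(L_1) + (0.5)²·Var(L_2) + 2·(-1)·(0.5)·Cov(L_1,L_2)
= 1·1.8 + 0.25·3.6 + -1·-2 = 4.7

4.7000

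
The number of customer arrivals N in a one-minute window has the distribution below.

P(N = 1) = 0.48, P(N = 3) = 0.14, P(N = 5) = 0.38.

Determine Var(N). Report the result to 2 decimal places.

3.40

E[N] = (1)(0.48) + (3)(0.14) + (5)(0.38) = 2.8
E[N²] = (1)²(0.48) + (3)²(0.14) + (5)²(0.38) = 11.24
Var(N) = E[N²] − (E[N])² = 11.24 − (2.8)² = 3.4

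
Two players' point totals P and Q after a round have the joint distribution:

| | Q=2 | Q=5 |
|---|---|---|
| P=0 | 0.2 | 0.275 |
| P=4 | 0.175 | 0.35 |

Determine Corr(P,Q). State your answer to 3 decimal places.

0.090

E[P] = 2.1,  E[Q] = 3.875
E[PQ] = 8.4
Cov(P,Q) = E[PQ] − E[P]E[Q] = 8.4 − (2.1)(3.875) = 0.2625
var(P) = 3.99,  var(Q) = 2.109375
ρ = 0.2625 / √(3.99·2.109375) ≈ 0.090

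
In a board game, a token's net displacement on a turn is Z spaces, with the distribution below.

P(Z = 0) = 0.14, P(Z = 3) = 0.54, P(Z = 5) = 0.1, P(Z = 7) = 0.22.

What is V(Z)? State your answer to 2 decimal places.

4.74

E[Z] = (0)(0.14) + (3)(0.54) + (5)(0.1) + (7)(0.22) = 3.66
E[Z²] = (0)²(0.14) + (3)²(0.54) + (5)²(0.1) + (7)²(0.22) = 18.14
V(Z) = E[Z²] − (E[Z])² = 18.14 − (3.66)² = 4.7444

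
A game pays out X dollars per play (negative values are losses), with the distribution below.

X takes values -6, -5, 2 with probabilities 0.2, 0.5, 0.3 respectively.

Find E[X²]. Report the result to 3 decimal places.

E[X²] = (-6)²(0.2) + (-5)²(0.5) + (2)²(0.3) = 20.9

20.900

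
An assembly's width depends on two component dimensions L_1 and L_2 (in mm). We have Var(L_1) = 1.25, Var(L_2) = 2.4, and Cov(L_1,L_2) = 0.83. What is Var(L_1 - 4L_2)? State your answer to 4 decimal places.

33.0100

Var(L_1 - 4L_2) = (1)²·Var(L_1) + (-4)²·Var(L_2) + 2·(1)·(-4)·Cov(L_1,L_2)
= 1·1.25 + 16·2.4 + -8·0.83 = 33.01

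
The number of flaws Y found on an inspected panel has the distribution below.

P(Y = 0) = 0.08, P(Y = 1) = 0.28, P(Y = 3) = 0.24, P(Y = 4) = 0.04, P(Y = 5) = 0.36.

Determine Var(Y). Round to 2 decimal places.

3.32

E[Y] = (0)(0.08) + (1)(0.28) + (3)(0.24) + (4)(0.04) + (5)(0.36) = 2.96
E[Y²] = (0)²(0.08) + (1)²(0.28) + (3)²(0.24) + (4)²(0.04) + (5)²(0.36) = 12.08
Var(Y) = E[Y²] − (E[Y])² = 12.08 − (2.96)² = 3.3184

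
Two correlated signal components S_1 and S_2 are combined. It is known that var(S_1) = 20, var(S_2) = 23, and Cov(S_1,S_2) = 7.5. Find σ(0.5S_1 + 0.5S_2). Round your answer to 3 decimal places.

3.808

var(0.5S_1 + 0.5S_2) = (0.5)²·var(S_1) + (0.5)²·var(S_2) + 2·(0.5)·(0.5)·Cov(S_1,S_2)
= 0.25·20 + 0.25·23 + 0.5·7.5 = 14.5
σ(0.5S_1 + 0.5S_2) = √14.5 ≈ 3.808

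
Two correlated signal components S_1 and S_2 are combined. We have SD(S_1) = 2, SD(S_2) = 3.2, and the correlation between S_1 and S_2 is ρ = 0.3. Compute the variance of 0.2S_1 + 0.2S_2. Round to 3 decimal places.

0.723

var(S_1) = (2)² = 4;  var(S_2) = (3.2)² = 10.24
cov(S_1,S_2) = ρ·SD(S_1)·SD(S_2) = 0.3·2·3.2 = 1.92
var(0.2S_1 + 0.2S_2) = (0.2)²·var(S_1) + (0.2)²·var(S_2) + 2·(0.2)·(0.2)·cov(S_1,S_2)
= 0.04·4 + 0.04·10.24 + 0.08·1.92 = 0.7232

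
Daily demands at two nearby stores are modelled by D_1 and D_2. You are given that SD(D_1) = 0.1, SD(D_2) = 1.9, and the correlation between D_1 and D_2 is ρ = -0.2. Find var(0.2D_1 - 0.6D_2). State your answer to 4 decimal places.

1.3091

var(D_1) = (0.1)² = 0.01;  var(D_2) = (1.9)² = 3.61
Cov(D_1,D_2) = ρ·SD(D_1)·SD(D_2) = -0.2·0.1·1.9 = -0.038
var(0.2D_1 - 0.6D_2) = (0.2)²·var(D_1) + (-0.6)²·var(D_2) + 2·(0.2)·(-0.6)·Cov(D_1,D_2)
= 0.04·0.01 + 0.36·3.61 + -0.24·-0.038 = 1.30912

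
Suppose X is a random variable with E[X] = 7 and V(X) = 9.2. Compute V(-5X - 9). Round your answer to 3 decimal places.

230.000

V(-5X - 9) = (-5)²·V(X) = 25·9.2 = 230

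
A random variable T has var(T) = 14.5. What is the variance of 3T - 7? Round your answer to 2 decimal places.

var(3T - 7) = (3)²·var(T) = 9·14.5 = 130.5

130.50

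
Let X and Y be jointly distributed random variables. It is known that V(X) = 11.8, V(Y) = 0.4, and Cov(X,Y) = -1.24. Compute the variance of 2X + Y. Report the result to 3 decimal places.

V(2X + Y) = (2)²·V(X) + (1)²·V(Y) + 2·(2)·(1)·Cov(X,Y)
= 4·11.8 + 1·0.4 + 4·-1.24 = 42.64

42.640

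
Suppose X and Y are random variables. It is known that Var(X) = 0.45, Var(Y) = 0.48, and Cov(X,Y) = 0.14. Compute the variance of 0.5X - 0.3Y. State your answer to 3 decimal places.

0.114

Var(0.5X - 0.3Y) = (0.5)²·Var(X) + (-0.3)²·Var(Y) + 2·(0.5)·(-0.3)·Cov(X,Y)
= 0.25·0.45 + 0.09·0.48 + -0.3·0.14 = 0.1137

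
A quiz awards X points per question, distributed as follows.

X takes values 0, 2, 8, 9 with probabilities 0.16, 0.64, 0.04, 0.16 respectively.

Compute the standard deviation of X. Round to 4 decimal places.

E[X] = (0)(0.16) + (2)(0.64) + (8)(0.04) + (9)(0.16) = 3.04
E[X²] = (0)²(0.16) + (2)²(0.64) + (8)²(0.04) + (9)²(0.16) = 18.08
var(X) = E[X²] − (E[X])² = 18.08 − (3.04)² = 8.8384
σ(X) = √8.8384 ≈ 2.9729

2.9729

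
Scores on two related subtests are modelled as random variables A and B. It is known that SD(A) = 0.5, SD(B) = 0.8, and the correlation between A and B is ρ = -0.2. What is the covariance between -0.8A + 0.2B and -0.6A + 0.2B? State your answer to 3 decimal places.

0.168

var(A) = (0.5)² = 0.25;  var(B) = (0.8)² = 0.64
Cov(A,B) = ρ·SD(A)·SD(B) = -0.2·0.5·0.8 = -0.08
Cov(-0.8A + 0.2B, -0.6A + 0.2B) = (-0.8)(-0.6)var(A) + (0.2)(0.2)var(B) + [(-0.8)(0.2) + (0.2)(-0.6)]Cov(A,B)
= 0.48·0.25 + 0.04·0.64 + -0.28·-0.08 = 0.168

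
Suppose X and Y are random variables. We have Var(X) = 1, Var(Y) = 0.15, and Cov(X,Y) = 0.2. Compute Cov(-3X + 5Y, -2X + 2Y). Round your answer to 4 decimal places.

Cov(-3X + 5Y, -2X + 2Y) = (-3)(-2)Var(X) + (5)(2)Var(Y) + [(-3)(2) + (5)(-2)]Cov(X,Y)
= 6·1 + 10·0.15 + -16·0.2 = 4.3

4.3000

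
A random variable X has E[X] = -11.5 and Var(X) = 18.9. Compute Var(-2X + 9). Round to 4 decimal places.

75.6000

Var(-2X + 9) = (-2)²·Var(X) = 4·18.9 = 75.6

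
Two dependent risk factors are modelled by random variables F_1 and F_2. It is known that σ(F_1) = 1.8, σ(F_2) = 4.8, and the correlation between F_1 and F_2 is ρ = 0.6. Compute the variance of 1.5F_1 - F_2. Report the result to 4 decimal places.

14.7780

var(F_1) = (1.8)² = 3.24;  var(F_2) = (4.8)² = 23.04
Cov(F_1,F_2) = ρ·σ(F_1)·σ(F_2) = 0.6·1.8·4.8 = 5.184
var(1.5F_1 - F_2) = (1.5)²·var(F_1) + (-1)²·var(F_2) + 2·(1.5)·(-1)·Cov(F_1,F_2)
= 2.25·3.24 + 1·23.04 + -3·5.184 = 14.778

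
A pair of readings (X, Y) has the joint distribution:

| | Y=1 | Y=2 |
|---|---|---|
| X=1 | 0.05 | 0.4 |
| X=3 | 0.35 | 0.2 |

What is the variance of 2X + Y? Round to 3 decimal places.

E[X] = 2.1,  E[Y] = 1.6,  E[XY] = 3.1
Var(X) = 5.4 − (2.1)² = 0.99;  Var(Y) = 2.8 − (1.6)² = 0.24
Cov(X,Y) = 3.1 − (2.1)(1.6) = -0.26
Var(2X + Y) = (2)²·0.99 + (1)²·0.24 + 2·(2)·(1)·-0.26 = 3.16

3.160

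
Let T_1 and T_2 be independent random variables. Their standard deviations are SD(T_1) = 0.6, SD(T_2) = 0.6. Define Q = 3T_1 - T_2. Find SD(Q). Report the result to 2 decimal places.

var(T_1) = 0.36, var(T_2) = 0.36
By independence, var(Q) = (3)²var(T_1) + (-1)²var(T_2)
= (3)²·0.36 + (-1)²·0.36 = 3.6
SD(Q) = √3.6 ≈ 1.90

1.90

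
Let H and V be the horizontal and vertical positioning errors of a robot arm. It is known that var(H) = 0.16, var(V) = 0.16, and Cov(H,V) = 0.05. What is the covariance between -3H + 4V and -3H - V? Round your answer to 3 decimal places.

Cov(-3H + 4V, -3H - V) = (-3)(-3)var(H) + (4)(-1)var(V) + [(-3)(-1) + (4)(-3)]Cov(H,V)
= 9·0.16 + -4·0.16 + -9·0.05 = 0.35

0.350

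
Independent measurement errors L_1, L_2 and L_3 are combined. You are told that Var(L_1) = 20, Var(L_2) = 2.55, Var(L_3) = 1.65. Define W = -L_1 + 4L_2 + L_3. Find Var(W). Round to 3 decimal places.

By independence, Var(W) = (-1)²Var(L_1) + (4)²Var(L_2) + (1)²Var(L_3)
= (-1)²·20 + (4)²·2.55 + (1)²·1.65 = 62.45

62.450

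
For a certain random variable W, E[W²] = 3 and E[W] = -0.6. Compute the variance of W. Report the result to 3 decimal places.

var(W) = 3 − (-0.6)² = 2.64

2.640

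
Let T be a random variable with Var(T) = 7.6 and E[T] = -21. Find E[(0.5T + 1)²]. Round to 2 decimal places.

92.15

E[0.5T + 1] = 0.5·-21 + 1 = -9.5
Var(0.5T + 1) = (0.5)²·7.6 = 1.9
E[(0.5T + 1)²] = Var((0.5T + 1)) + (E[(0.5T + 1)])² = 1.9 + (-9.5)² = 92.15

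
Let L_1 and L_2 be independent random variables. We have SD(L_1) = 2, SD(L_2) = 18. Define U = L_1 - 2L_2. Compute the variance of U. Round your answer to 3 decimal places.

1300.000

var(L_1) = 4, var(L_2) = 324
By independence, var(U) = (1)²var(L_1) + (-2)²var(L_2)
= (1)²·4 + (-2)²·324 = 1300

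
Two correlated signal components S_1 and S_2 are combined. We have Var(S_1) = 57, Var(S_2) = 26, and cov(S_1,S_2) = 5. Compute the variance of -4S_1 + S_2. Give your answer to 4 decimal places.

898.0000

Var(-4S_1 + S_2) = (-4)²·Var(S_1) + (1)²·Var(S_2) + 2·(-4)·(1)·cov(S_1,S_2)
= 16·57 + 1·26 + -8·5 = 898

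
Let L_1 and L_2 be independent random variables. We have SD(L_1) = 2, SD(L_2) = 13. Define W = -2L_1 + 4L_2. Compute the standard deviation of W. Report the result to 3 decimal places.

V(L_1) = 4, V(L_2) = 169
By independence, V(W) = (-2)²V(L_1) + (4)²V(L_2)
= (-2)²·4 + (4)²·169 = 2720
SD(W) = √2720 ≈ 52.154

52.154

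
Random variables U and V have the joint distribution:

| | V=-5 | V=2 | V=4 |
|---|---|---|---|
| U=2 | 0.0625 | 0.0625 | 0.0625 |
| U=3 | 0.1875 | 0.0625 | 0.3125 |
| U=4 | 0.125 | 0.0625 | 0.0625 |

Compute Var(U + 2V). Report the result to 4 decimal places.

E[U] = 3.0625,  E[V] = 0.25,  E[UV] = 0.4375
Var(U) = 9.8125 − (3.0625)² = 0.43359375;  Var(V) = 17.125 − (0.25)² = 17.0625
cov(U,V) = 0.4375 − (3.0625)(0.25) = -0.328125
Var(U + 2V) = (1)²·0.43359375 + (2)²·17.0625 + 2·(1)·(2)·-0.328125 = 67.37109375

67.3711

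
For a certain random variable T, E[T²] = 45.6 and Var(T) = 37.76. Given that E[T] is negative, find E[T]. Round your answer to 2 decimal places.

-2.80

(E[T])² = E[T²] − Var(T) = 45.6 − 37.76 = 7.84
E[T] = −√7.84 = -2.8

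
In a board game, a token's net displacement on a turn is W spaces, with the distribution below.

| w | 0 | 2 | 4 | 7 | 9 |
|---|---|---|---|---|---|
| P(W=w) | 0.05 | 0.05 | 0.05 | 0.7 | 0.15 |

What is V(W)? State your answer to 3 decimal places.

E[W] = (0)(0.05) + (2)(0.05) + (4)(0.05) + (7)(0.7) + (9)(0.15) = 6.55
E[W²] = (0)²(0.05) + (2)²(0.05) + (4)²(0.05) + (7)²(0.7) + (9)²(0.15) = 47.45
V(W) = E[W²] − (E[W])² = 47.45 − (6.55)² = 4.5475

4.548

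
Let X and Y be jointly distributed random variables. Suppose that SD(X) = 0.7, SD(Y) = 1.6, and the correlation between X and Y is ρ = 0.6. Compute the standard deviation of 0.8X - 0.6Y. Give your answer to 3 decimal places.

var(X) = (0.7)² = 0.49;  var(Y) = (1.6)² = 2.56
Cov(X,Y) = ρ·SD(X)·SD(Y) = 0.6·0.7·1.6 = 0.672
var(0.8X - 0.6Y) = (0.8)²·var(X) + (-0.6)²·var(Y) + 2·(0.8)·(-0.6)·Cov(X,Y)
= 0.64·0.49 + 0.36·2.56 + -0.96·0.672 = 0.59008
SD(0.8X - 0.6Y) = √0.59008 ≈ 0.768

0.768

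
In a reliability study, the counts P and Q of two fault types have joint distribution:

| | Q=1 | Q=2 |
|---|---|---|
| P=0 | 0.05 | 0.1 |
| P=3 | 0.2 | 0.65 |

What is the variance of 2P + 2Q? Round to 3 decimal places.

E[P] = 2.55,  E[Q] = 1.75,  E[PQ] = 4.5
V(P) = 7.65 − (2.55)² = 1.1475;  V(Q) = 3.25 − (1.75)² = 0.1875
cov(P,Q) = 4.5 − (2.55)(1.75) = 0.0375
V(2P + 2Q) = (2)²·1.1475 + (2)²·0.1875 + 2·(2)·(2)·0.0375 = 5.64

5.640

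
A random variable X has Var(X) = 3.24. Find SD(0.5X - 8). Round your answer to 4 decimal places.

0.9000

Var(0.5X - 8) = (0.5)²·3.24 = 0.81
SD(0.5X - 8) = √0.81 ≈ 0.9000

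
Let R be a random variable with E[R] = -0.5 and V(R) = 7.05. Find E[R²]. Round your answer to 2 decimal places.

7.30

E[R²] = V(R) + (E[R])² = 7.05 + (-0.5)² = 7.3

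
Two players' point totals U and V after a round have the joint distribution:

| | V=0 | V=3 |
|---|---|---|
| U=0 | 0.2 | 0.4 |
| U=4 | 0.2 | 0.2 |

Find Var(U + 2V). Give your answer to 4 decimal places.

E[U] = 1.6,  E[V] = 1.8,  E[UV] = 2.4
Var(U) = 6.4 − (1.6)² = 3.84;  Var(V) = 5.4 − (1.8)² = 2.16
cov(U,V) = 2.4 − (1.6)(1.8) = -0.48
Var(U + 2V) = (1)²·3.84 + (2)²·2.16 + 2·(1)·(2)·-0.48 = 10.56

10.5600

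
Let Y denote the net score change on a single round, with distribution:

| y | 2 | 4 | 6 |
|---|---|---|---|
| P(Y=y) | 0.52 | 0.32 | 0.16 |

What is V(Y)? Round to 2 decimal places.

E[Y] = (2)(0.52) + (4)(0.32) + (6)(0.16) = 3.28
E[Y²] = (2)²(0.52) + (4)²(0.32) + (6)²(0.16) = 12.96
V(Y) = E[Y²] − (E[Y])² = 12.96 − (3.28)² = 2.2016

2.20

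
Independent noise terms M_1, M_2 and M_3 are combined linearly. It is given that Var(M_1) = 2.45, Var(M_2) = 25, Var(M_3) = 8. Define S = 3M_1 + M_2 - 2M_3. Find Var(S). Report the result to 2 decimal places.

By independence, Var(S) = (3)²Var(M_1) + (1)²Var(M_2) + (-2)²Var(M_3)
= (3)²·2.45 + (1)²·25 + (-2)²·8 = 79.05

79.05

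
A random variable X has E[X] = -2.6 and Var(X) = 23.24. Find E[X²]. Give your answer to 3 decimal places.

30.000

E[X²] = Var(X) + (E[X])² = 23.24 + (-2.6)² = 30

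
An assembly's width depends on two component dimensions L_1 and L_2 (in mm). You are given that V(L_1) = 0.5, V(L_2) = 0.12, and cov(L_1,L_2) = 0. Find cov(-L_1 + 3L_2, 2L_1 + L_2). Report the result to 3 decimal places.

-0.640

cov(-L_1 + 3L_2, 2L_1 + L_2) = (-1)(2)V(L_1) + (3)(1)V(L_2) + [(-1)(1) + (3)(2)]cov(L_1,L_2)
= -2·0.5 + 3·0.12 + 5·0 = -0.64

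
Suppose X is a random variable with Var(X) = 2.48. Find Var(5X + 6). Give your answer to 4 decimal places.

Var(5X + 6) = (5)²·Var(X) = 25·2.48 = 62

62.0000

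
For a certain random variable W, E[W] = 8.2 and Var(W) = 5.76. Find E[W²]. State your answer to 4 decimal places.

73.0000

E[W²] = Var(W) + (E[W])² = 5.76 + (8.2)² = 73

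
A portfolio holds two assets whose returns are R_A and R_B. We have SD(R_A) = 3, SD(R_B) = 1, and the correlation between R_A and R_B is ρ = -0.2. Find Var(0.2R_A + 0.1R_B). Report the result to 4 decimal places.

Var(R_A) = (3)² = 9;  Var(R_B) = (1)² = 1
cov(R_A,R_B) = ρ·SD(R_A)·SD(R_B) = -0.2·3·1 = -0.6
Var(0.2R_A + 0.1R_B) = (0.2)²·Var(R_A) + (0.1)²·Var(R_B) + 2·(0.2)·(0.1)·cov(R_A,R_B)
= 0.04·9 + 0.01·1 + 0.04·-0.6 = 0.346

0.3460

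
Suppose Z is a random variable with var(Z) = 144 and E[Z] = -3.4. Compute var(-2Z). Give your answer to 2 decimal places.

var(-2Z) = (-2)²·var(Z) = 4·144 = 576

576.00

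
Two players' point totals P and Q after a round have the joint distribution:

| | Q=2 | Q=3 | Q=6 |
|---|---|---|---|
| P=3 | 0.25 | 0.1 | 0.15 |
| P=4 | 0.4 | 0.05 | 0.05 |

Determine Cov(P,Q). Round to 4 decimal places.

E[P] = 3.5,  E[Q] = 2.95
E[PQ] = 10.1
Cov(P,Q) = E[PQ] − E[P]E[Q] = 10.1 − (3.5)(2.95) = -0.225

-0.2250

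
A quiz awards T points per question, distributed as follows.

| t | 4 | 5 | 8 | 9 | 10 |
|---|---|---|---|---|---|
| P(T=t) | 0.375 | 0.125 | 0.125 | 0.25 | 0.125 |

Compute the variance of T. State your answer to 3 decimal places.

E[T] = (4)(0.375) + (5)(0.125) + (8)(0.125) + (9)(0.25) + (10)(0.125) = 6.625
E[T²] = (4)²(0.375) + (5)²(0.125) + (8)²(0.125) + (9)²(0.25) + (10)²(0.125) = 49.875
Var(T) = E[T²] − (E[T])² = 49.875 − (6.625)² = 5.984375

5.984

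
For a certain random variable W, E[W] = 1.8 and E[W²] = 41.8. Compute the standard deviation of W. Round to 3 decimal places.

Var(W) = 41.8 − (1.8)² = 38.56
SD(W) = √38.56 ≈ 6.210

6.210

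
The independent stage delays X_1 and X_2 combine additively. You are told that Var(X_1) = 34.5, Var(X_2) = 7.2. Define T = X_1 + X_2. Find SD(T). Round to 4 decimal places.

6.4576

By independence, Var(T) = (1)²Var(X_1) + (1)²Var(X_2)
= (1)²·34.5 + (1)²·7.2 = 41.7
SD(T) = √41.7 ≈ 6.4576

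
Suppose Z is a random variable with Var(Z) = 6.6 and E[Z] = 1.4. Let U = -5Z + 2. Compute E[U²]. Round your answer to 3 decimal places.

E[-5Z + 2] = -5·1.4 + 2 = -5
Var(-5Z + 2) = (-5)²·6.6 = 165
E[U²] = Var(U) + (E[U])² = 165 + (-5)² = 190

190.000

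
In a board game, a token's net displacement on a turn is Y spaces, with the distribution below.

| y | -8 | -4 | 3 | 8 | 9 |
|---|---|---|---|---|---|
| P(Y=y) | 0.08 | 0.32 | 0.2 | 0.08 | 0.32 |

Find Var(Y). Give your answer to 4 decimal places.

38.2400

E[Y] = (-8)(0.08) + (-4)(0.32) + (3)(0.2) + (8)(0.08) + (9)(0.32) = 2.2
E[Y²] = (-8)²(0.08) + (-4)²(0.32) + (3)²(0.2) + (8)²(0.08) + (9)²(0.32) = 43.08
Var(Y) = E[Y²] − (E[Y])² = 43.08 − (2.2)² = 38.24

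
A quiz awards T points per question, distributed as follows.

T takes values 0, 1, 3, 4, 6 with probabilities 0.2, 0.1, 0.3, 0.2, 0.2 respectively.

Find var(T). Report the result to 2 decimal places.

4.20

E[T] = (0)(0.2) + (1)(0.1) + (3)(0.3) + (4)(0.2) + (6)(0.2) = 3
E[T²] = (0)²(0.2) + (1)²(0.1) + (3)²(0.3) + (4)²(0.2) + (6)²(0.2) = 13.2
var(T) = E[T²] − (E[T])² = 13.2 − (3)² = 4.2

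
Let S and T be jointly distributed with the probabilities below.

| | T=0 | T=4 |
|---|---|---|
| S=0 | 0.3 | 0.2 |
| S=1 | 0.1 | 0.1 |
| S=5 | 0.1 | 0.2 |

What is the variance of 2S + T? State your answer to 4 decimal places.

27.2400

E[S] = 1.7,  E[T] = 2,  E[ST] = 4.4
V(S) = 7.7 − (1.7)² = 4.81;  V(T) = 8 − (2)² = 4
Cov(S,T) = 4.4 − (1.7)(2) = 1
V(2S + T) = (2)²·4.81 + (1)²·4 + 2·(2)·(1)·1 = 27.24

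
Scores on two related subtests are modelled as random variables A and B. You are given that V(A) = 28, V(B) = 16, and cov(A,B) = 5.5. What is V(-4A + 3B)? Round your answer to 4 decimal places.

V(-4A + 3B) = (-4)²·V(A) + (3)²·V(B) + 2·(-4)·(3)·cov(A,B)
= 16·28 + 9·16 + -24·5.5 = 460

460.0000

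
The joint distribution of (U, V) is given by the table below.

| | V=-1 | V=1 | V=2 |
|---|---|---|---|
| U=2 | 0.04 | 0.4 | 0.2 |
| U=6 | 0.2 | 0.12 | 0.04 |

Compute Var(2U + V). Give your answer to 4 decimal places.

11.5104

E[U] = 3.44,  E[V] = 0.76,  E[UV] = 1.52
Var(U) = 15.52 − (3.44)² = 3.6864;  Var(V) = 1.72 − (0.76)² = 1.1424
cov(U,V) = 1.52 − (3.44)(0.76) = -1.0944
Var(2U + V) = (2)²·3.6864 + (1)²·1.1424 + 2·(2)·(1)·-1.0944 = 11.5104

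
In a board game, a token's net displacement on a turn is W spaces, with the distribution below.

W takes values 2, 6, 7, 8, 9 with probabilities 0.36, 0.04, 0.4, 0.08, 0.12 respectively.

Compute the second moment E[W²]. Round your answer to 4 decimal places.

E[W²] = (2)²(0.36) + (6)²(0.04) + (7)²(0.4) + (8)²(0.08) + (9)²(0.12) = 37.32

37.3200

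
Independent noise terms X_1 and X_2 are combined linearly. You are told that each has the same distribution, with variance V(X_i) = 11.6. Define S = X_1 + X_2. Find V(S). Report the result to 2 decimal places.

23.20

By independence, V(S) = (1)²V(X_1) + (1)²V(X_2)
= (1)²·11.6 + (1)²·11.6 = 23.2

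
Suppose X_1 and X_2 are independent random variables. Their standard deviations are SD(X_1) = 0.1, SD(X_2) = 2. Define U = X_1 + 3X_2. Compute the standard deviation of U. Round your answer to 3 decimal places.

6.001

V(X_1) = 0.01, V(X_2) = 4
By independence, V(U) = (1)²V(X_1) + (3)²V(X_2)
= (1)²·0.01 + (3)²·4 = 36.01
SD(U) = √36.01 ≈ 6.001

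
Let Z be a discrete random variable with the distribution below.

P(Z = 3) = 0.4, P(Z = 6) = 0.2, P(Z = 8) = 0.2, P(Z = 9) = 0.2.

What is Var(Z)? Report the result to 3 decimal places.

E[Z] = (3)(0.4) + (6)(0.2) + (8)(0.2) + (9)(0.2) = 5.8
E[Z²] = (3)²(0.4) + (6)²(0.2) + (8)²(0.2) + (9)²(0.2) = 39.8
Var(Z) = E[Z²] − (E[Z])² = 39.8 − (5.8)² = 6.16

6.160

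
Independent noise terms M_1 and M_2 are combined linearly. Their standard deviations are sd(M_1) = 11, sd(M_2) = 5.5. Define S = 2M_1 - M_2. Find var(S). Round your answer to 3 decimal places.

514.250

var(M_1) = 121, var(M_2) = 30.25
By independence, var(S) = (2)²var(M_1) + (-1)²var(M_2)
= (2)²·121 + (-1)²·30.25 = 514.25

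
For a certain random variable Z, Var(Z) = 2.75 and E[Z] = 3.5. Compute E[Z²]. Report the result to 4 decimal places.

15.0000

E[Z²] = Var(Z) + (E[Z])² = 2.75 + (3.5)² = 15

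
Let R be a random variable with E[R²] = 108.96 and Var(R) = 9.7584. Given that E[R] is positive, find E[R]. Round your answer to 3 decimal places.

9.960

(E[R])² = E[R²] − Var(R) = 108.96 − 9.7584 = 99.2016
E[R] = √99.2016 = 9.96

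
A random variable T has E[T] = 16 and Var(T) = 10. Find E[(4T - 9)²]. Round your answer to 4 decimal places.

E[4T - 9] = 4·16 − 9 = 55
Var(4T - 9) = (4)²·10 = 160
E[(4T - 9)²] = Var((4T - 9)) + (E[(4T - 9)])² = 160 + (55)² = 3185

3185.0000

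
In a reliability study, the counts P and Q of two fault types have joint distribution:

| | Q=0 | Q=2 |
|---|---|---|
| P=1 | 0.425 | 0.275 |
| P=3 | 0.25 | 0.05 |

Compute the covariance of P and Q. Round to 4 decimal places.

E[P] = 1.6,  E[Q] = 0.65
E[PQ] = 0.85
Cov(P,Q) = E[PQ] − E[P]E[Q] = 0.85 − (1.6)(0.65) = -0.19

-0.1900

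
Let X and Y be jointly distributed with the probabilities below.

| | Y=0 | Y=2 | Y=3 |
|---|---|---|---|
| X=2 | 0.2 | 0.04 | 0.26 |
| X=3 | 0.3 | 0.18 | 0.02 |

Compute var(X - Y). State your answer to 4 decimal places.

2.4516

E[X] = 2.5,  E[Y] = 1.28,  E[XY] = 2.98
var(X) = 6.5 − (2.5)² = 0.25;  var(Y) = 3.4 − (1.28)² = 1.7616
Cov(X,Y) = 2.98 − (2.5)(1.28) = -0.22
var(X - Y) = (1)²·0.25 + (-1)²·1.7616 + 2·(1)·(-1)·-0.22 = 2.4516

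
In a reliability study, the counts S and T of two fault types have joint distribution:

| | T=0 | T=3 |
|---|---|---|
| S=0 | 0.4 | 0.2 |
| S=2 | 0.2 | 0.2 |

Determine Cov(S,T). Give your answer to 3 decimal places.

E[S] = 0.8,  E[T] = 1.2
E[ST] = 1.2
Cov(S,T) = E[ST] − E[S]E[T] = 1.2 − (0.8)(1.2) = 0.24

0.240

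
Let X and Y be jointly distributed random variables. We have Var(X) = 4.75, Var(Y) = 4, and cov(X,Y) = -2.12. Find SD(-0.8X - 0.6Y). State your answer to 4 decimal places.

1.5636

Var(-0.8X - 0.6Y) = (-0.8)²·Var(X) + (-0.6)²·Var(Y) + 2·(-0.8)·(-0.6)·cov(X,Y)
= 0.64·4.75 + 0.36·4 + 0.96·-2.12 = 2.4448
SD(-0.8X - 0.6Y) = √2.4448 ≈ 1.5636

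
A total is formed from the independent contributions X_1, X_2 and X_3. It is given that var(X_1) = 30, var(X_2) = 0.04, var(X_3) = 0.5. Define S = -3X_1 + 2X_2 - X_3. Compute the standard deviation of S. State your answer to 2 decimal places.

By independence, var(S) = (-3)²var(X_1) + (2)²var(X_2) + (-1)²var(X_3)
= (-3)²·30 + (2)²·0.04 + (-1)²·0.5 = 270.66
σ(S) = √270.66 ≈ 16.45

16.45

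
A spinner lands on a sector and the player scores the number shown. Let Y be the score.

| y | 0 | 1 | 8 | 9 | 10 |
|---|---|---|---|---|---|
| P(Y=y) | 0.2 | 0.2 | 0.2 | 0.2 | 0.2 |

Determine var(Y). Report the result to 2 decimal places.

E[Y] = (0)(0.2) + (1)(0.2) + (8)(0.2) + (9)(0.2) + (10)(0.2) = 5.6
E[Y²] = (0)²(0.2) + (1)²(0.2) + (8)²(0.2) + (9)²(0.2) + (10)²(0.2) = 49.2
var(Y) = E[Y²] − (E[Y])² = 49.2 − (5.6)² = 17.84

17.84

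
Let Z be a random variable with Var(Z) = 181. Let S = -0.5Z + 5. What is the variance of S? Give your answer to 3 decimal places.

Var(-0.5Z + 5) = (-0.5)²·Var(Z) = 0.25·181 = 45.25

45.250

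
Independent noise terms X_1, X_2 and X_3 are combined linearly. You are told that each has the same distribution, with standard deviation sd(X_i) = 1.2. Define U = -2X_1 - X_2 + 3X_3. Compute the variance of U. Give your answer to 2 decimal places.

Var(X_i) = (1.2)² = 1.44
By independence, Var(U) = (-2)²Var(X_1) + (-1)²Var(X_2) + (3)²Var(X_3)
= (-2)²·1.44 + (-1)²·1.44 + (3)²·1.44 = 20.16

20.16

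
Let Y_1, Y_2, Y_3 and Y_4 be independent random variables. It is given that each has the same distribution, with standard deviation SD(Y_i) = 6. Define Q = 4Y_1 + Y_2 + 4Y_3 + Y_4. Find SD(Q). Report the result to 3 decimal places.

V(Y_i) = (6)² = 36
By independence, V(Q) = (4)²V(Y_1) + (1)²V(Y_2) + (4)²V(Y_3) + (1)²V(Y_4)
= (4)²·36 + (1)²·36 + (4)²·36 + (1)²·36 = 1224
SD(Q) = √1224 ≈ 34.986

34.986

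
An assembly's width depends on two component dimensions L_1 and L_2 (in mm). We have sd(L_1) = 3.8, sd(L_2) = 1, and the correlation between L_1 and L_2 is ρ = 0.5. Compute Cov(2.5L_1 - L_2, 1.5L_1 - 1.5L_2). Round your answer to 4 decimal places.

45.6750

Var(L_1) = (3.8)² = 14.44;  Var(L_2) = (1)² = 1
Cov(L_1,L_2) = ρ·sd(L_1)·sd(L_2) = 0.5·3.8·1 = 1.9
Cov(2.5L_1 - L_2, 1.5L_1 - 1.5L_2) = (2.5)(1.5)Var(L_1) + (-1)(-1.5)Var(L_2) + [(2.5)(-1.5) + (-1)(1.5)]Cov(L_1,L_2)
= 3.75·14.44 + 1.5·1 + -5.25·1.9 = 45.675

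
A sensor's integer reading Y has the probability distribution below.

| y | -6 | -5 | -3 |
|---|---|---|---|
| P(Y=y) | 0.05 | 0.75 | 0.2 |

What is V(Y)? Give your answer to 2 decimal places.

E[Y] = (-6)(0.05) + (-5)(0.75) + (-3)(0.2) = -4.65
E[Y²] = (-6)²(0.05) + (-5)²(0.75) + (-3)²(0.2) = 22.35
V(Y) = E[Y²] − (E[Y])² = 22.35 − (-4.65)² = 0.7275

0.73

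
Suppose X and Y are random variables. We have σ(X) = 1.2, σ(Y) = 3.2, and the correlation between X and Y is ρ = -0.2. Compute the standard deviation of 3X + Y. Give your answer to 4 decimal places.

4.3118

Var(X) = (1.2)² = 1.44;  Var(Y) = (3.2)² = 10.24
cov(X,Y) = ρ·σ(X)·σ(Y) = -0.2·1.2·3.2 = -0.768
Var(3X + Y) = (3)²·Var(X) + (1)²·Var(Y) + 2·(3)·(1)·cov(X,Y)
= 9·1.44 + 1·10.24 + 6·-0.768 = 18.592
σ(3X + Y) = √18.592 ≈ 4.3118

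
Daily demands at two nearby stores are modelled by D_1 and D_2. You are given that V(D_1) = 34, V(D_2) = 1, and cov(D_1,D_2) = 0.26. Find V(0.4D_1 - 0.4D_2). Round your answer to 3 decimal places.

5.517

V(0.4D_1 - 0.4D_2) = (0.4)²·V(D_1) + (-0.4)²·V(D_2) + 2·(0.4)·(-0.4)·cov(D_1,D_2)
= 0.16·34 + 0.16·1 + -0.32·0.26 = 5.5168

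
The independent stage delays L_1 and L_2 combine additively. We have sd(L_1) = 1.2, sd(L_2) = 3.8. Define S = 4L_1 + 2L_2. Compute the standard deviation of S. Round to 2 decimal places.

Var(L_1) = 1.44, Var(L_2) = 14.44
By independence, Var(S) = (4)²Var(L_1) + (2)²Var(L_2)
= (4)²·1.44 + (2)²·14.44 = 80.8
sd(S) = √80.8 ≈ 8.99

8.99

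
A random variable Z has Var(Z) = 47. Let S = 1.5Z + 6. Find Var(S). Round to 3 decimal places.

Var(1.5Z + 6) = (1.5)²·Var(Z) = 2.25·47 = 105.75

105.750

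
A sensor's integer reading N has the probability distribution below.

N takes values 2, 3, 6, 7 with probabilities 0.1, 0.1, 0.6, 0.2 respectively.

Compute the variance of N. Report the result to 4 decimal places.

E[N] = (2)(0.1) + (3)(0.1) + (6)(0.6) + (7)(0.2) = 5.5
E[N²] = (2)²(0.1) + (3)²(0.1) + (6)²(0.6) + (7)²(0.2) = 32.7
var(N) = E[N²] − (E[N])² = 32.7 − (5.5)² = 2.45

2.4500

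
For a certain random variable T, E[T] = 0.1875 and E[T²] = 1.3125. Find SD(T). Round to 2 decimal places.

1.13

V(T) = 1.3125 − (0.1875)² = 1.27734375
SD(T) = √1.27734375 ≈ 1.13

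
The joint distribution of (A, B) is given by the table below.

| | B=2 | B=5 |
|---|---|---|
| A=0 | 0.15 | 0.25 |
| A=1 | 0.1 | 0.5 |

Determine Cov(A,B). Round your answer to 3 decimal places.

E[A] = 0.6,  E[B] = 4.25
E[AB] = 2.7
Cov(A,B) = E[AB] − E[A]E[B] = 2.7 − (0.6)(4.25) = 0.15

0.150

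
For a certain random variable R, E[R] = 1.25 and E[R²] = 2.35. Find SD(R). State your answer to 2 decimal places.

0.89

V(R) = 2.35 − (1.25)² = 0.7875
SD(R) = √0.7875 ≈ 0.89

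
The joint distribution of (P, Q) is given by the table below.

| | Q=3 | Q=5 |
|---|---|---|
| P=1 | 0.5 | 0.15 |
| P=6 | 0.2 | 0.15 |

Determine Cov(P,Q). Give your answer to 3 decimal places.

E[P] = 2.75,  E[Q] = 3.6
E[PQ] = 10.35
Cov(P,Q) = E[PQ] − E[P]E[Q] = 10.35 − (2.75)(3.6) = 0.45

0.450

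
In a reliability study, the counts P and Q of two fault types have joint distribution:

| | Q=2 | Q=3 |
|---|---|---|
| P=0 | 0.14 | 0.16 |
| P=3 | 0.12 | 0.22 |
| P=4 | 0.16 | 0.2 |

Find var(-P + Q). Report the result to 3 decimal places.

2.946

E[P] = 2.46,  E[Q] = 2.58,  E[PQ] = 6.38
var(P) = 8.82 − (2.46)² = 2.7684;  var(Q) = 6.9 − (2.58)² = 0.2436
Cov(P,Q) = 6.38 − (2.46)(2.58) = 0.0332
var(-P + Q) = (-1)²·2.7684 + (1)²·0.2436 + 2·(-1)·(1)·0.0332 = 2.9456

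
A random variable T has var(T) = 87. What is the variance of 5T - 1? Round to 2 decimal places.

var(5T - 1) = (5)²·var(T) = 25·87 = 2175

2175.00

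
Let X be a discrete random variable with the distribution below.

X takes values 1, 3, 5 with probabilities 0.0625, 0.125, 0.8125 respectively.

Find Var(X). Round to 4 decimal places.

E[X] = (1)(0.0625) + (3)(0.125) + (5)(0.8125) = 4.5
E[X²] = (1)²(0.0625) + (3)²(0.125) + (5)²(0.8125) = 21.5
Var(X) = E[X²] − (E[X])² = 21.5 − (4.5)² = 1.25

1.2500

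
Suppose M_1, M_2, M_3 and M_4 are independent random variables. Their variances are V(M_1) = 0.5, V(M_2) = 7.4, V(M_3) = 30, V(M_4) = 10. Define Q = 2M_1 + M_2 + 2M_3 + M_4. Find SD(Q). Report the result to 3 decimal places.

11.807

By independence, V(Q) = (2)²V(M_1) + (1)²V(M_2) + (2)²V(M_3) + (1)²V(M_4)
= (2)²·0.5 + (1)²·7.4 + (2)²·30 + (1)²·10 = 139.4
SD(Q) = √139.4 ≈ 11.807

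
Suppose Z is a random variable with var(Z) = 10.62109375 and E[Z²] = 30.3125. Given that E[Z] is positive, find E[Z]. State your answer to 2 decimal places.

4.44

(E[Z])² = E[Z²] − var(Z) = 30.3125 − 10.62109375 = 19.69140625
E[Z] = √19.69140625 = 4.4375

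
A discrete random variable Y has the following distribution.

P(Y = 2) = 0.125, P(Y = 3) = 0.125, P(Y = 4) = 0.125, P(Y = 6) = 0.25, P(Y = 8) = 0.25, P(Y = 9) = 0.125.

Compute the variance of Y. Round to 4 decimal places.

E[Y] = (2)(0.125) + (3)(0.125) + (4)(0.125) + (6)(0.25) + (8)(0.25) + (9)(0.125) = 5.75
E[Y²] = (2)²(0.125) + (3)²(0.125) + (4)²(0.125) + (6)²(0.25) + (8)²(0.25) + (9)²(0.125) = 38.75
Var(Y) = E[Y²] − (E[Y])² = 38.75 − (5.75)² = 5.6875

5.6875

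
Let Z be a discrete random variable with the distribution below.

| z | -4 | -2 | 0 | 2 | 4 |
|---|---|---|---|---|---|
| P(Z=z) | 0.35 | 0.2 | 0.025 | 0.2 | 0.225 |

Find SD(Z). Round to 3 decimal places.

3.248

E[Z] = (-4)(0.35) + (-2)(0.2) + (0)(0.025) + (2)(0.2) + (4)(0.225) = -0.5
E[Z²] = (-4)²(0.35) + (-2)²(0.2) + (0)²(0.025) + (2)²(0.2) + (4)²(0.225) = 10.8
V(Z) = E[Z²] − (E[Z])² = 10.8 − (-0.5)² = 10.55
SD(Z) = √10.55 ≈ 3.248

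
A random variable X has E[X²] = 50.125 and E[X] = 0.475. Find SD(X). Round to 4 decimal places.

V(X) = 50.125 − (0.475)² = 49.899375
SD(X) = √49.899375 ≈ 7.0639

7.0639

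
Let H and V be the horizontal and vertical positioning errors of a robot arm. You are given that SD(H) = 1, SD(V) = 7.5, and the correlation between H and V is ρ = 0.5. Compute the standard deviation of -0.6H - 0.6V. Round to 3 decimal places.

var(H) = (1)² = 1;  var(V) = (7.5)² = 56.25
cov(H,V) = ρ·SD(H)·SD(V) = 0.5·1·7.5 = 3.75
var(-0.6H - 0.6V) = (-0.6)²·var(H) + (-0.6)²·var(V) + 2·(-0.6)·(-0.6)·cov(H,V)
= 0.36·1 + 0.36·56.25 + 0.72·3.75 = 23.31
SD(-0.6H - 0.6V) = √23.31 ≈ 4.828

4.828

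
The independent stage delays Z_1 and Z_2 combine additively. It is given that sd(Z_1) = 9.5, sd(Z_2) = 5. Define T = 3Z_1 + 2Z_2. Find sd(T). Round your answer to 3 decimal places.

var(Z_1) = 90.25, var(Z_2) = 25
By independence, var(T) = (3)²var(Z_1) + (2)²var(Z_2)
= (3)²·90.25 + (2)²·25 = 912.25
sd(T) = √912.25 ≈ 30.203

30.203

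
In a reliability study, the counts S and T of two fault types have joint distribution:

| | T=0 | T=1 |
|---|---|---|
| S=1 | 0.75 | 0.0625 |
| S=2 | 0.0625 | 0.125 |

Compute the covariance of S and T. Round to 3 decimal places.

0.090

E[S] = 1.1875,  E[T] = 0.1875
E[ST] = 0.3125
Cov(S,T) = E[ST] − E[S]E[T] = 0.3125 − (1.1875)(0.1875) = 0.08984375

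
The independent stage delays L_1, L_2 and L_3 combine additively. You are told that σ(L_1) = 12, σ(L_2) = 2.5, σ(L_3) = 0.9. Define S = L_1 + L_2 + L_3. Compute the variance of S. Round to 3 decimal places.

151.060

var(L_1) = 144, var(L_2) = 6.25, var(L_3) = 0.81
By independence, var(S) = (1)²var(L_1) + (1)²var(L_2) + (1)²var(L_3)
= (1)²·144 + (1)²·6.25 + (1)²·0.81 = 151.06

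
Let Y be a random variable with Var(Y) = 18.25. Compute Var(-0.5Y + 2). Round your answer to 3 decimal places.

Var(-0.5Y + 2) = (-0.5)²·Var(Y) = 0.25·18.25 = 4.5625

4.563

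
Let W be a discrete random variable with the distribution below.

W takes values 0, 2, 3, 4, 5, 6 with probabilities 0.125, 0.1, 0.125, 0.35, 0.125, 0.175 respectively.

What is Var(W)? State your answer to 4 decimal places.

E[W] = (0)(0.125) + (2)(0.1) + (3)(0.125) + (4)(0.35) + (5)(0.125) + (6)(0.175) = 3.65
E[W²] = (0)²(0.125) + (2)²(0.1) + (3)²(0.125) + (4)²(0.35) + (5)²(0.125) + (6)²(0.175) = 16.55
Var(W) = E[W²] − (E[W])² = 16.55 − (3.65)² = 3.2275

3.2275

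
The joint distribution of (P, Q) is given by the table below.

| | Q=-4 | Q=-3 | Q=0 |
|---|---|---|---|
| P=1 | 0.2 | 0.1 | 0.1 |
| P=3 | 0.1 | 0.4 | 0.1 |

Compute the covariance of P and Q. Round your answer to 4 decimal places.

E[P] = 2.2,  E[Q] = -2.7
E[PQ] = -5.9
Cov(P,Q) = E[PQ] − E[P]E[Q] = -5.9 − (2.2)(-2.7) = 0.04

0.0400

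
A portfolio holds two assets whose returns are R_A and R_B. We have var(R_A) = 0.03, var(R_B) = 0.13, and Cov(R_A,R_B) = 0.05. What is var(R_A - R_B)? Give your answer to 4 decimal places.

0.0600

var(R_A - R_B) = (1)²·var(R_A) + (-1)²·var(R_B) + 2·(1)·(-1)·Cov(R_A,R_B)
= 1·0.03 + 1·0.13 + -2·0.05 = 0.06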